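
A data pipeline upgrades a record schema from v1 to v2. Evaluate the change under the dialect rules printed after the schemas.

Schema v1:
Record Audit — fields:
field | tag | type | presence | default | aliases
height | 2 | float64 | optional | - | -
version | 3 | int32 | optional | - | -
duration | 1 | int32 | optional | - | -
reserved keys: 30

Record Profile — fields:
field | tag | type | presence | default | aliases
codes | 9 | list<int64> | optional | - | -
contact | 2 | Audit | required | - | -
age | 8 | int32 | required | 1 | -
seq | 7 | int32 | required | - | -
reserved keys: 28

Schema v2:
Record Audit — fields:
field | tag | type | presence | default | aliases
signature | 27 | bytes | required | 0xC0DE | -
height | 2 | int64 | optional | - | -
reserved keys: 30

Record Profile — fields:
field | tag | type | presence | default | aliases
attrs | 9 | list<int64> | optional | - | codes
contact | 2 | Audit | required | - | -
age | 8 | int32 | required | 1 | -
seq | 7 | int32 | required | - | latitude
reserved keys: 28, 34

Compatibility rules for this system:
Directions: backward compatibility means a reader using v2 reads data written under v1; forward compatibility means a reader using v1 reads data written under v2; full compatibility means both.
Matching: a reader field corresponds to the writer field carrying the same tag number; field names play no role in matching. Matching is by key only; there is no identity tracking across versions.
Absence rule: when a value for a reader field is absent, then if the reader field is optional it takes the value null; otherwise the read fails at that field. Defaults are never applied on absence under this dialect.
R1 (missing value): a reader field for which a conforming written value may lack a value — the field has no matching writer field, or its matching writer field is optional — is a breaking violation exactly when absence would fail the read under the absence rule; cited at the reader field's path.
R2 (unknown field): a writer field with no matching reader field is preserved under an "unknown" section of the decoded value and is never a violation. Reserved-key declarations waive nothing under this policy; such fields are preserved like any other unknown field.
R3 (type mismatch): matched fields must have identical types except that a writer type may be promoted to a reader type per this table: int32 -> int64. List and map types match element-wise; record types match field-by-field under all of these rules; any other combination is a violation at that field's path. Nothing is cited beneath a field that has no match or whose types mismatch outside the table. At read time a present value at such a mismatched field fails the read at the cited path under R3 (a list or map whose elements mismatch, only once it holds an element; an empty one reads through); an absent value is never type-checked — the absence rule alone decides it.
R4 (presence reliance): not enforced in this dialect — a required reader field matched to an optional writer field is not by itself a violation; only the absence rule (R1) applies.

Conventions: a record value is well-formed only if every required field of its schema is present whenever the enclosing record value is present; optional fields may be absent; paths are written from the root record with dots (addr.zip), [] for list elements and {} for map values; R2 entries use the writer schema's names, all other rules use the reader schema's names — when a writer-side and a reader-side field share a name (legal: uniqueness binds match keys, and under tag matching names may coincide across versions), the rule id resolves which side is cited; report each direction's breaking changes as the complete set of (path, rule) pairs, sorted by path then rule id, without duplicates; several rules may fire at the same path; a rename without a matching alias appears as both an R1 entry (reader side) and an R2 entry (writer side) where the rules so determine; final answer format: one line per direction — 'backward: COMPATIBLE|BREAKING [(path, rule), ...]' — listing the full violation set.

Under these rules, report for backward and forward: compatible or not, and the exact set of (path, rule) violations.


backward: BREAKING [(contact.height, R3), (contact.signature, R1)]; forward: BREAKING [(contact.height, R3)]

the writer's type comes first in each Profile pair
backward for Profile (reader v2, writer v1):
  attrs: list<int64> -> list<int64>, writer optional; from codes
  contact: Audit -> Audit, writer required; from contact
  age: int32 -> int32, writer required; from age
  seq: int32 -> int32, writer required; from seq
  contact.signature: no writer-side match
  contact.height: float64 -> int64, writer optional; from contact.height
  writer field contact.version has no reader counterpart
  writer field contact.duration has no reader counterpart
  rule R3 violated at contact.height
  rule R1 violated at contact.signature
  => backward: BREAKING (2)
forward for Profile (reader v1, writer v2):
  codes: list<int64> -> list<int64>, writer optional; from attrs
  contact: Audit -> Audit, writer required; from contact
  age: int32 -> int32, writer required; from age
  seq: int32 -> int32, writer required; from seq
  contact.height: int64 -> float64, writer optional; from contact.height
  contact.version: no writer-side match
  contact.duration: no writer-side match
  writer field contact.signature has no reader counterpart
  rule R3 violated at contact.height
  => forward: BREAKING (1)


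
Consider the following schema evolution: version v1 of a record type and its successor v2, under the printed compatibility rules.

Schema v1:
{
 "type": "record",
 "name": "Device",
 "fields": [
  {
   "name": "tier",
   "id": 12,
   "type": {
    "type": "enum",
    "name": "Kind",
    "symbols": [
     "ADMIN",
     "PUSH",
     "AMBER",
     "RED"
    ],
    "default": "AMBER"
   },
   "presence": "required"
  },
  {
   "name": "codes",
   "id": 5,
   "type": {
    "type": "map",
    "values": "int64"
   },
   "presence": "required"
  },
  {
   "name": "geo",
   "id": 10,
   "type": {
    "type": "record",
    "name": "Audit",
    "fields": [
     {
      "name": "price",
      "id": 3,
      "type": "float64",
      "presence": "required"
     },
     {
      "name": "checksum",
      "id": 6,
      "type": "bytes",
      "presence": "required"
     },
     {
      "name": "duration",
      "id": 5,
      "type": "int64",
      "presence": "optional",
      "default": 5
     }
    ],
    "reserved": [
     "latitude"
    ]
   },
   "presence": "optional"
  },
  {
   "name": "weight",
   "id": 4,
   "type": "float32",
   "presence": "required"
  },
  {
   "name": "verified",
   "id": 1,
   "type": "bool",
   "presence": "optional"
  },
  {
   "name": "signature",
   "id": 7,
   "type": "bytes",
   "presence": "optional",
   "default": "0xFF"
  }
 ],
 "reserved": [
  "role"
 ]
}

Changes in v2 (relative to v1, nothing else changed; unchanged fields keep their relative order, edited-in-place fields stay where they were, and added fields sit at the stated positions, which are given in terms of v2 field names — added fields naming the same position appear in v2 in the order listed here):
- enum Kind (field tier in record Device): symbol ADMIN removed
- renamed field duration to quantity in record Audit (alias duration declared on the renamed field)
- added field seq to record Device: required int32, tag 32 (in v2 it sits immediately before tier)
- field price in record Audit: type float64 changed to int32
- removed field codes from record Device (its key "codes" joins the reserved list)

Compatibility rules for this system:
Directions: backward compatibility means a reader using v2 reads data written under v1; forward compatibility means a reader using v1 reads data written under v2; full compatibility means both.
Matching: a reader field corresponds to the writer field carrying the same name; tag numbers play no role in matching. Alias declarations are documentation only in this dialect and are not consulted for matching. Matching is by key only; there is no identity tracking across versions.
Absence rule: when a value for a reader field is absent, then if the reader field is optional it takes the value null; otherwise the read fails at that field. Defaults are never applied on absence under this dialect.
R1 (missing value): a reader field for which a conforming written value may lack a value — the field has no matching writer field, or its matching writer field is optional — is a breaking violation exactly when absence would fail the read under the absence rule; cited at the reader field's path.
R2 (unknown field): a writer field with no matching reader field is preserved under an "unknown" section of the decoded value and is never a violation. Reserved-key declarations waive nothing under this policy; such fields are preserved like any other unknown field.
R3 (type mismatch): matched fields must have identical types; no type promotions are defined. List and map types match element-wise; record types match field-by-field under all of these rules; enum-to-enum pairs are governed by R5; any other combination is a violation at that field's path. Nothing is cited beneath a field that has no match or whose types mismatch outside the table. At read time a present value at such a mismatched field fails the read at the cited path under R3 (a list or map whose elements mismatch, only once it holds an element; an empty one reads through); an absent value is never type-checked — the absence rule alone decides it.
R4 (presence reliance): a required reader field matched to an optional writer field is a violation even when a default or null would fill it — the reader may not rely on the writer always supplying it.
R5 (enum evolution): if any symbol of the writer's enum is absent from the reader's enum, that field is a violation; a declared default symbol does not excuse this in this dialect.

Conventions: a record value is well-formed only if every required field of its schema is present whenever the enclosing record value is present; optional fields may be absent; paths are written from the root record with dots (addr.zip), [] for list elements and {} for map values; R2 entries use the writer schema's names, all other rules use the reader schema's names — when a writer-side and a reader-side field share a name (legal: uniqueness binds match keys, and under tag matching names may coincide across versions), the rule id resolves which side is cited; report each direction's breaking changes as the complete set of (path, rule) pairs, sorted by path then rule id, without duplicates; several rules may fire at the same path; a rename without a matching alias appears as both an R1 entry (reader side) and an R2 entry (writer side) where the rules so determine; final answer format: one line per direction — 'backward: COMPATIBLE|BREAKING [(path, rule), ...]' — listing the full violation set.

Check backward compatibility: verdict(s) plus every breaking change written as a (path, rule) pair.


the writer's type comes first in each Device pair
checking backward for Device: reader v2 against writer v1:
  seq: no writer-side match
  writer required, Kind -> Kind: reader tier maps from writer tier
  writer optional, Audit -> Audit: reader geo maps from writer geo
  writer required, float32 -> float32: reader weight maps from writer weight
  writer optional, bool -> bool: reader verified maps from writer verified
  writer optional, bytes -> bytes: reader signature maps from writer signature
  codes (writer side), unknown to reader
  writer required, float64 -> int32: reader geo.price maps from writer geo.price
  writer required, bytes -> bytes: reader geo.checksum maps from writer geo.checksum
  geo.quantity: no writer-side match
  geo.duration (writer side), unknown to reader
  breaking: (geo.price, R3)
  breaking: (seq, R1)
  breaking: (tier, R5)
  backward on Device therefore BREAKING (3)
the other Device changes do not affect what is asked:
  renamed field duration to quantity in record Audit (alias duration declared on the renamed field) -> inert for the asked Device verdict: nothing fires
  removed field codes from record Device (its key "codes" joins the reserved list) -> its effect on Device is confined to the forward direction, not asked

backward: BREAKING [(geo.price, R3), (seq, R1), (tier, R5)]


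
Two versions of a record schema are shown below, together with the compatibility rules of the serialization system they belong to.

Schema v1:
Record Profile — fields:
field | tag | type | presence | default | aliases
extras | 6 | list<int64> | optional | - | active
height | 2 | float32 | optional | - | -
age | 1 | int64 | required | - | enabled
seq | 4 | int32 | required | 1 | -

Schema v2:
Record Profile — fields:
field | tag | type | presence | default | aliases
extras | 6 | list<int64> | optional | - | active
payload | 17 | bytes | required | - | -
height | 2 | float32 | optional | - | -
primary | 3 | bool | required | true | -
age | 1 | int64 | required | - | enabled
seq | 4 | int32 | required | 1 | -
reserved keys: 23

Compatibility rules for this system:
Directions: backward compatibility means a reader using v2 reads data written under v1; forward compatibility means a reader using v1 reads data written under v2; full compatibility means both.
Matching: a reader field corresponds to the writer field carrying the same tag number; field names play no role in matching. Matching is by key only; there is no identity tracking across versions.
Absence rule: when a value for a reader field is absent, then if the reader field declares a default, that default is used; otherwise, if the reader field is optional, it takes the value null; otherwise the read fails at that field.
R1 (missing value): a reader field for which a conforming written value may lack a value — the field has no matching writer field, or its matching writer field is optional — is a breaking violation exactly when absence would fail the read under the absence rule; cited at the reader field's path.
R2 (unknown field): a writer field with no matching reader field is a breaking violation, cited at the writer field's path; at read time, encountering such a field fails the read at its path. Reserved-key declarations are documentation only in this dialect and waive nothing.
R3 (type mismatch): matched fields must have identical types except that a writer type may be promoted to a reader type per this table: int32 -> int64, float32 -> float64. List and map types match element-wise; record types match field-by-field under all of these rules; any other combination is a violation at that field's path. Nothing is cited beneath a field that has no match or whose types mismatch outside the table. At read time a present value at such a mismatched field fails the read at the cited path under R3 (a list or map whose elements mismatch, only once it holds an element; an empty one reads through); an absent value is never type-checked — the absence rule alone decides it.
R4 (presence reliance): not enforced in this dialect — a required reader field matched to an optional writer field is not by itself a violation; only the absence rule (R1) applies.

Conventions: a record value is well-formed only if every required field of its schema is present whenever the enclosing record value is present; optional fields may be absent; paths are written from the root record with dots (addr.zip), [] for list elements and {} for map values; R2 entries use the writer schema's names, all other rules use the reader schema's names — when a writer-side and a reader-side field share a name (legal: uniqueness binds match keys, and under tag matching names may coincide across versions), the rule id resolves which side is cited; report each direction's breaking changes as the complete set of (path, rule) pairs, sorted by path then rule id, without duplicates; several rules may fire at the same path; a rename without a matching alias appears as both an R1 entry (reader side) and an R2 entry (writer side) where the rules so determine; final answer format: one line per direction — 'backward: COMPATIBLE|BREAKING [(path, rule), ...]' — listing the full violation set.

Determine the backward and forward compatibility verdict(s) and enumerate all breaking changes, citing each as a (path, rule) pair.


the writer's type comes first in each Profile pair
backward on Profile — v2 reading data written by v1:
  extras: paired with writer extras (list<int64> -> list<int64>; writer optional)
  payload has no writer counterpart
  height: paired with writer height (float32 -> float32; writer optional)
  primary has no writer counterpart
  age: paired with writer age (int64 -> int64; writer required)
  seq: paired with writer seq (int32 -> int32; writer required)
  rule R1 violated at payload
  backward on Profile therefore BREAKING (1)
forward on Profile — v1 reading data written by v2:
  extras: paired with writer extras (list<int64> -> list<int64>; writer optional)
  height: paired with writer height (float32 -> float32; writer optional)
  age: paired with writer age (int64 -> int64; writer required)
  seq: paired with writer seq (int32 -> int32; writer required)
  writer payload: unknown to reader
  writer primary: unknown to reader
  rule R2 violated at payload
  rule R2 violated at primary
  forward on Profile therefore BREAKING (2)

backward: BREAKING [(payload, R1)]; forward: BREAKING [(payload, R2), (primary, R2)]


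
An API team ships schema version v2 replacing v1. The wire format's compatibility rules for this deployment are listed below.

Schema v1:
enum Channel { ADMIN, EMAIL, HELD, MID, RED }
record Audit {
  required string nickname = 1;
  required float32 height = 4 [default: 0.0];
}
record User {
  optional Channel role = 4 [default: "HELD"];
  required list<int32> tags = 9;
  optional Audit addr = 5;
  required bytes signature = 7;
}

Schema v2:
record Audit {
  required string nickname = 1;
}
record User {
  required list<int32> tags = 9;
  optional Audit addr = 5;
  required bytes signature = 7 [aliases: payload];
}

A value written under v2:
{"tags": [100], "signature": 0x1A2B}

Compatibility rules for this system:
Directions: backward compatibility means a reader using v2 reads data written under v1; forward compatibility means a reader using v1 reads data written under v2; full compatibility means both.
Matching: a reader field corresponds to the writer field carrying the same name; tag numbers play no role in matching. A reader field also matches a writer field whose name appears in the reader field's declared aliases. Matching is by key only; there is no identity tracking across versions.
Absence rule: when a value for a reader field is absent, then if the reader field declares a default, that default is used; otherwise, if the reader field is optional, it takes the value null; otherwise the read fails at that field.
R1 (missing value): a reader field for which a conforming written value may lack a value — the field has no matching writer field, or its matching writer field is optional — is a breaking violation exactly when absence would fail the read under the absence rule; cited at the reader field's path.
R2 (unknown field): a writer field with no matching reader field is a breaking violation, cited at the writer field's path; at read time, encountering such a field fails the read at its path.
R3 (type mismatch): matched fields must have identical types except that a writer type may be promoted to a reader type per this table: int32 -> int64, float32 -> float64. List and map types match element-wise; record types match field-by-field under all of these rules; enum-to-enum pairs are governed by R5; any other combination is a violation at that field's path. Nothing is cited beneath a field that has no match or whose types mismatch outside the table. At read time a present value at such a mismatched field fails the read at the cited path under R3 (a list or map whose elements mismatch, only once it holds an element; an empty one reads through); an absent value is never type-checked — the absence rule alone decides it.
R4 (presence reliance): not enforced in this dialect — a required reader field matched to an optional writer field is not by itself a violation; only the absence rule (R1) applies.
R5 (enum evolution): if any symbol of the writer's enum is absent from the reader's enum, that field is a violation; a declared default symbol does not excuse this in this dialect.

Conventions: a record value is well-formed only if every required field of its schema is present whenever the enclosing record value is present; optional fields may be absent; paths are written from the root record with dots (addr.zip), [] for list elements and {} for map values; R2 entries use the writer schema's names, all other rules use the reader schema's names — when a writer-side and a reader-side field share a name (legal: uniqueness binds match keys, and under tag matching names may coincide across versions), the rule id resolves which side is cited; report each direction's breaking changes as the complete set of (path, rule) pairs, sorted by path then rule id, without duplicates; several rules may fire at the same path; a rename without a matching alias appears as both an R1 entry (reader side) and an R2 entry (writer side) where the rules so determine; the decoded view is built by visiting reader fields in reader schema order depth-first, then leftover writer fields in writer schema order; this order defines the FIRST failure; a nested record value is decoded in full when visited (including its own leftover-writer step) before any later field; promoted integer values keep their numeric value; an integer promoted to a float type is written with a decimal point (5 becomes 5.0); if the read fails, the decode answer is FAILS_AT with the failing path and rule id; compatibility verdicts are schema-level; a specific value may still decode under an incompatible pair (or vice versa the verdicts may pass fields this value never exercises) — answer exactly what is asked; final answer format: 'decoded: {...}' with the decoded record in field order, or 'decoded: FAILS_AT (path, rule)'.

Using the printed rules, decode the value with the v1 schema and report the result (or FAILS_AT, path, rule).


each type pair in User: writer, then reader
decoding the User value with the v1 reader:
  role := "HELD" (absent -> default)
  tags := [100]
  addr := null (absent, optional -> null)
  signature := 0x1A2B
  => decoded: {"role": "HELD", "tags": [100], "addr": null, "signature": 0x1A2B}
ruling out the remaining User differences:
  removed field height from record Audit -> shifts the User verdicts, not this decode
  removed field role from record User -> shifts the User verdicts, not this decode

decoded: {"role": "HELD", "tags": [100], "addr": null, "signature": 0x1A2B}


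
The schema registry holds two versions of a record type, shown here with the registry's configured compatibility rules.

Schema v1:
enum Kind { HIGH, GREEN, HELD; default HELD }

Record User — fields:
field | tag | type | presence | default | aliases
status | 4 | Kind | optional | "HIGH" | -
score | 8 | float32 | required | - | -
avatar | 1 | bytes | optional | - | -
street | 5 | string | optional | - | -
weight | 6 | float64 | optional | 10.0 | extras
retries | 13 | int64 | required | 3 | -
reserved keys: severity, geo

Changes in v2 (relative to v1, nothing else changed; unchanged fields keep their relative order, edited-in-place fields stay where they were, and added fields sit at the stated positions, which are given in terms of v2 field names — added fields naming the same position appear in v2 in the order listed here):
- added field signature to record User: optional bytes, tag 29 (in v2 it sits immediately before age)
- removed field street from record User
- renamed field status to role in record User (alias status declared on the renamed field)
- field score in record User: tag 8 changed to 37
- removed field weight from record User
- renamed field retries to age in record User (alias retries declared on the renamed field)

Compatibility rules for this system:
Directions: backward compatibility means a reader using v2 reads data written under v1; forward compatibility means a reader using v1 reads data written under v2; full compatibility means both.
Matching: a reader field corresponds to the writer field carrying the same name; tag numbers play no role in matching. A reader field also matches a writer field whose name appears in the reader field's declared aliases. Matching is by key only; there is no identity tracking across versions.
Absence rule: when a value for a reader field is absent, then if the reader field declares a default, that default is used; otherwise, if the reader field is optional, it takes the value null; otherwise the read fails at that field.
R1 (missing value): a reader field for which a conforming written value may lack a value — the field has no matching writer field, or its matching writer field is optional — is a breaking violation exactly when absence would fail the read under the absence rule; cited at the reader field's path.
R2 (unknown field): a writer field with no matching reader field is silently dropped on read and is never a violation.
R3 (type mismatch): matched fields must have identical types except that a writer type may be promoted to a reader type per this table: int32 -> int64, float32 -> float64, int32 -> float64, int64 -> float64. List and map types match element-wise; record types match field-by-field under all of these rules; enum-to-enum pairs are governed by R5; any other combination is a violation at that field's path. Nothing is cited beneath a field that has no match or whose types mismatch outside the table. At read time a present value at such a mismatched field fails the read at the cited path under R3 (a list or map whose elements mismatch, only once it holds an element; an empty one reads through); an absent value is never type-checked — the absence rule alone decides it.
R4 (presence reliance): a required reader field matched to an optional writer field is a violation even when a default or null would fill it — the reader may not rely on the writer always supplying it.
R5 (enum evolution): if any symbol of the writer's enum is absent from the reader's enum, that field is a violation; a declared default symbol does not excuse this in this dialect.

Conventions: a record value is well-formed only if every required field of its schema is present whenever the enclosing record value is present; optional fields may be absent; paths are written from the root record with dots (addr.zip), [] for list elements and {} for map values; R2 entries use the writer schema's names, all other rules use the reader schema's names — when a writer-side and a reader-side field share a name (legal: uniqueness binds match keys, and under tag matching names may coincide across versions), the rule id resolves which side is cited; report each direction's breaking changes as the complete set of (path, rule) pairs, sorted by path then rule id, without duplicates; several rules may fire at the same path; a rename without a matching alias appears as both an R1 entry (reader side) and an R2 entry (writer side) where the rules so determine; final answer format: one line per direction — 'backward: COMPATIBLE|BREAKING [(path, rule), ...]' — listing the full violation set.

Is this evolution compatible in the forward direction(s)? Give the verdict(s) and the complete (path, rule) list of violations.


the writer's type comes first in each User pair
forward analysis of User with v1 as reader and v2 as writer:
  status: no writer match
  float32 -> float32, writer required: score aligns to score
  bytes -> bytes, writer optional: avatar aligns to avatar
  street: no writer match
  weight: no writer match
  retries: no writer match
  role (writer side), unknown to reader
  signature (writer side), unknown to reader
  age (writer side), unknown to reader
  => no violations; forward on User: COMPATIBLE
remaining User differences; none change what is asked:
  added field signature to record User: optional bytes, tag 29 (in v2 it sits immediately before age) -> triggers nothing under User's printed rules — same verdict
  removed field street from record User -> triggers nothing under User's printed rules — same verdict
  renamed field status to role in record User (alias status declared on the renamed field) -> triggers nothing under User's printed rules — same verdict
  field score in record User: tag 8 changed to 37 -> triggers nothing under User's printed rules — same verdict
  removed field weight from record User -> triggers nothing under User's printed rules — same verdict
  renamed field retries to age in record User (alias retries declared on the renamed field) -> triggers nothing under User's printed rules — same verdict

forward: COMPATIBLE []


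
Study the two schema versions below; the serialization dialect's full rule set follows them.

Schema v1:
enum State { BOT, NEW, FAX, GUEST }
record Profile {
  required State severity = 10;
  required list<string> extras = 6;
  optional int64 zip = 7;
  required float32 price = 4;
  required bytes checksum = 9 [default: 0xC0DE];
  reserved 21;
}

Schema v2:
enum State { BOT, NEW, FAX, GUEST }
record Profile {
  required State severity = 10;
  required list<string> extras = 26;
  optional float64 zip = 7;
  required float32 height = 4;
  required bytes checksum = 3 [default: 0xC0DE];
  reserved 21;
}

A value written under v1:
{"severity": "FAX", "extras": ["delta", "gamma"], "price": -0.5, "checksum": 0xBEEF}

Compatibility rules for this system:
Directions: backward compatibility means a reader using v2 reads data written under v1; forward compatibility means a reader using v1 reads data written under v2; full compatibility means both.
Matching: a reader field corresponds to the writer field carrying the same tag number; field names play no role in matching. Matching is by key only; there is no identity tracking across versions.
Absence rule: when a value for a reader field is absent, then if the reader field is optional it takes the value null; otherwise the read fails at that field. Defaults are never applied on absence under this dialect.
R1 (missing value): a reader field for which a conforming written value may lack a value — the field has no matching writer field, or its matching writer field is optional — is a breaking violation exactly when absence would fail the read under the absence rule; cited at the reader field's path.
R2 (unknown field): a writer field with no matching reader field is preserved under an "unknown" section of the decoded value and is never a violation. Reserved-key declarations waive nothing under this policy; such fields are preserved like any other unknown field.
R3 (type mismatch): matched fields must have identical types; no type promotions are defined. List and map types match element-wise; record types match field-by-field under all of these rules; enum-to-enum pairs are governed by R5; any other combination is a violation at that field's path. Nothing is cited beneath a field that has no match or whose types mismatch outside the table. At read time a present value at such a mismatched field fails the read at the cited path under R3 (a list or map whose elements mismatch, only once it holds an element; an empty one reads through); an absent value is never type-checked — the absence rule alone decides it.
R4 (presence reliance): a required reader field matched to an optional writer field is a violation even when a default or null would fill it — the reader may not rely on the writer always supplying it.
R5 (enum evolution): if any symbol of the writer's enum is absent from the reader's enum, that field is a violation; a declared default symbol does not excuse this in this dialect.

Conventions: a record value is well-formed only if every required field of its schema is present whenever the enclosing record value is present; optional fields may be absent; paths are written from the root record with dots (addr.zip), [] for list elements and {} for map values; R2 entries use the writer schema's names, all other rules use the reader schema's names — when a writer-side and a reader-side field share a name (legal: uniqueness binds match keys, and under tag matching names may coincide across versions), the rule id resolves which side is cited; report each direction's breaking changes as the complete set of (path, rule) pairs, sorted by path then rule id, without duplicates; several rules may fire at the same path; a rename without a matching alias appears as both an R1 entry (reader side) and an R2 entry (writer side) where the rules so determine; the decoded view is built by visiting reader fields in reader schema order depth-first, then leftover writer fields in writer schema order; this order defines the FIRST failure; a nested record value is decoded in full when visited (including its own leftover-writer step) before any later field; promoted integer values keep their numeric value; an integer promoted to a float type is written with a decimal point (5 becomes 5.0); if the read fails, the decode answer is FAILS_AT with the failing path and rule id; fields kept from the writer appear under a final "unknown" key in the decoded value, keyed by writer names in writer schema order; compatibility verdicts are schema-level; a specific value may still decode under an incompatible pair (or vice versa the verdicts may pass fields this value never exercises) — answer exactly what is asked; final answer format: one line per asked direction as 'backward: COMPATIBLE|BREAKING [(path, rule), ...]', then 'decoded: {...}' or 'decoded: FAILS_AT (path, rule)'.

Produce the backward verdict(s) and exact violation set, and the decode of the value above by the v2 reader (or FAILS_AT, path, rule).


each type pair in Profile: writer, then reader
backward analysis of Profile with v2 as reader and v1 as writer:
  writer required, State -> State: reader severity maps from writer severity
  extras has no writer counterpart
  writer optional, int64 -> float64: reader zip maps from writer zip
  writer required, float32 -> float32: reader height maps from writer price
  checksum has no writer counterpart
  extras (writer side), unknown to reader
  checksum (writer side), unknown to reader
  rule R1 violated at checksum
  rule R1 violated at extras
  rule R3 violated at zip
  backward on Profile therefore BREAKING (3)
decoding the Profile value with the v2 reader:
  severity := "FAX"
  read fails at extras under R1 (no fill)
  => FAILS_AT (extras, R1)
remaining Profile differences; none change what is asked:
  renamed field price to height in record Profile -> no rule fires on it in Profile's dialect; the asked verdict holds

backward: BREAKING [(checksum, R1), (extras, R1), (zip, R3)]; decoded: FAILS_AT (extras, R1)


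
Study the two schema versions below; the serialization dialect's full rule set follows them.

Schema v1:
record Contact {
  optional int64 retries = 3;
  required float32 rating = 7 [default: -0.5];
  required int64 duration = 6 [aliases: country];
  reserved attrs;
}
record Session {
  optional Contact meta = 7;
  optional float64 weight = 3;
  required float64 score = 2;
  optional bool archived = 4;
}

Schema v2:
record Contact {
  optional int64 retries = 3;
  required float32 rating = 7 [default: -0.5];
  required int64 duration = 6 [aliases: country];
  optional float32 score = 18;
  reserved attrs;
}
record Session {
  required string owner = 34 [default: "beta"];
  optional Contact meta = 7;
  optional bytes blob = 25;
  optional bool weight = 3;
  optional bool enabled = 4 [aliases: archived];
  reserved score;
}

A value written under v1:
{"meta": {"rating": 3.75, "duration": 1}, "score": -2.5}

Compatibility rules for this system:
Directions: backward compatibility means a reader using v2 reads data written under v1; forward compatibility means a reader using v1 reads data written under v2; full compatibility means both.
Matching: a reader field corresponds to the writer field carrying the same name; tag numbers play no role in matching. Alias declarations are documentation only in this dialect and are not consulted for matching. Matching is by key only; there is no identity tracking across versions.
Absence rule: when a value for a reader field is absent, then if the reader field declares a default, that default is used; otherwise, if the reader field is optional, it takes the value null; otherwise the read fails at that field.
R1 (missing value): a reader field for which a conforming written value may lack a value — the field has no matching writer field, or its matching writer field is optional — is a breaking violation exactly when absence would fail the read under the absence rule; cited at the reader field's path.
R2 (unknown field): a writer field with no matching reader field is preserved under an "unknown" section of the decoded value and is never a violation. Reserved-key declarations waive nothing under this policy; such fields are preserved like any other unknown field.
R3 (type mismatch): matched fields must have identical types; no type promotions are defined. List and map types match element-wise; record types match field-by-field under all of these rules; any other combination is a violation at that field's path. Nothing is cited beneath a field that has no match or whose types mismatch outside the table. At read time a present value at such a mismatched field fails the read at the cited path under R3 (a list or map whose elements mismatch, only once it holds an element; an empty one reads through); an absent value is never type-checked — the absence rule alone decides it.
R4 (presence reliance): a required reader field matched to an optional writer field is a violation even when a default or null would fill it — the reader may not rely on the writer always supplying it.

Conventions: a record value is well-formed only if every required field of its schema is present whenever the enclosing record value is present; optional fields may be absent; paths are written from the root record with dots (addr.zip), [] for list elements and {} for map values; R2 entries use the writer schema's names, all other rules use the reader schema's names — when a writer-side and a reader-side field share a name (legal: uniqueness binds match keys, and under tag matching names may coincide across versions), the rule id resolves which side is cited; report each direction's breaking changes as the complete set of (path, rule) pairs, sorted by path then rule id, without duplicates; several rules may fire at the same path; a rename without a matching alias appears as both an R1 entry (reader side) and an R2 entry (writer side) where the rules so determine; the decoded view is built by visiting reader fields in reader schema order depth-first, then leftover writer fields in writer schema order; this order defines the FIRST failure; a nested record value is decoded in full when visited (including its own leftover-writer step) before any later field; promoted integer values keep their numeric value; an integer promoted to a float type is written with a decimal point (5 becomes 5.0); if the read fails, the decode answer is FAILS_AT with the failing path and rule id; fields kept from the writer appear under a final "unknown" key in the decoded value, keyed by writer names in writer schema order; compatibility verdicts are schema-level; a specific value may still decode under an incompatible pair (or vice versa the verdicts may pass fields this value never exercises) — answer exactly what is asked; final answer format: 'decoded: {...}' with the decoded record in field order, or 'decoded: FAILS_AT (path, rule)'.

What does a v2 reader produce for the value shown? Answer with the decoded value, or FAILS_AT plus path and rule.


decoded: {"owner": "beta", "meta": {"retries": null, "rating": 3.75, "duration": 1, "score": null}, "blob": null, "weight": null, "enabled": null, "unknown": {"score": -2.5}}

arrows below run writer -> reader for Session
decode (reader v2):
  owner := "beta" (missing; default applied)
  meta.retries := null (missing; optional => null)
  meta.rating := 3.75
  meta.duration := 1
  meta.score := null (missing; optional => null)
  blob := null (missing; optional => null)
  weight := null (missing; optional => null)
  enabled := null (missing; optional => null)
  writer score: kept under "unknown"
  => decoded: {"owner": "beta", "meta": {"retries": null, "rating": 3.75, "duration": 1, "score": null}, "blob": null, "weight": null, "enabled": null, "unknown": {"score": -2.5}}
checking off the Session differences that do not matter here:
  field weight in record Session: type float64 changed to bool -> changes Session's schema-level verdicts only — the decode of this value is the same
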